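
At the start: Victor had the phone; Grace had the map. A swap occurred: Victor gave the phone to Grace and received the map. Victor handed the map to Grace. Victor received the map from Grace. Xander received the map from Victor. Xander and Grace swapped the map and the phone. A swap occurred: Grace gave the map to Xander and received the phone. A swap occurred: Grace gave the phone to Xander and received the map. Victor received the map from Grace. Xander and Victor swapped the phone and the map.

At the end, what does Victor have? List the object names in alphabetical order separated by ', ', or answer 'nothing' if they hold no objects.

Answer: phone

Derivation:
Tracking all object holders:
Start: phone:Victor, map:Grace
Event 1 (swap phone<->map: now phone:Grace, map:Victor). State: phone:Grace, map:Victor
Event 2 (give map: Victor -> Grace). State: phone:Grace, map:Grace
Event 3 (give map: Grace -> Victor). State: phone:Grace, map:Victor
Event 4 (give map: Victor -> Xander). State: phone:Grace, map:Xander
Event 5 (swap map<->phone: now map:Grace, phone:Xander). State: phone:Xander, map:Grace
Event 6 (swap map<->phone: now map:Xander, phone:Grace). State: phone:Grace, map:Xander
Event 7 (swap phone<->map: now phone:Xander, map:Grace). State: phone:Xander, map:Grace
Event 8 (give map: Grace -> Victor). State: phone:Xander, map:Victor
Event 9 (swap phone<->map: now phone:Victor, map:Xander). State: phone:Victor, map:Xander

Final state: phone:Victor, map:Xander
Victor holds: phone.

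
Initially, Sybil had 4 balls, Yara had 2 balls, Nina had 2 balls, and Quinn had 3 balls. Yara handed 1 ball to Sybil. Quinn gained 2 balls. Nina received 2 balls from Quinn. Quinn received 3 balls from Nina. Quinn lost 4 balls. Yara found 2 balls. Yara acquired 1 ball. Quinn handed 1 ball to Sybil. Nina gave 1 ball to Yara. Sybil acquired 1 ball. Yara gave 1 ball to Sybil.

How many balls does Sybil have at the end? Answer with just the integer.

Answer: 8

Derivation:
Tracking counts step by step:
Start: Sybil=4, Yara=2, Nina=2, Quinn=3
Event 1 (Yara -> Sybil, 1): Yara: 2 -> 1, Sybil: 4 -> 5. State: Sybil=5, Yara=1, Nina=2, Quinn=3
Event 2 (Quinn +2): Quinn: 3 -> 5. State: Sybil=5, Yara=1, Nina=2, Quinn=5
Event 3 (Quinn -> Nina, 2): Quinn: 5 -> 3, Nina: 2 -> 4. State: Sybil=5, Yara=1, Nina=4, Quinn=3
Event 4 (Nina -> Quinn, 3): Nina: 4 -> 1, Quinn: 3 -> 6. State: Sybil=5, Yara=1, Nina=1, Quinn=6
Event 5 (Quinn -4): Quinn: 6 -> 2. State: Sybil=5, Yara=1, Nina=1, Quinn=2
Event 6 (Yara +2): Yara: 1 -> 3. State: Sybil=5, Yara=3, Nina=1, Quinn=2
Event 7 (Yara +1): Yara: 3 -> 4. State: Sybil=5, Yara=4, Nina=1, Quinn=2
Event 8 (Quinn -> Sybil, 1): Quinn: 2 -> 1, Sybil: 5 -> 6. State: Sybil=6, Yara=4, Nina=1, Quinn=1
Event 9 (Nina -> Yara, 1): Nina: 1 -> 0, Yara: 4 -> 5. State: Sybil=6, Yara=5, Nina=0, Quinn=1
Event 10 (Sybil +1): Sybil: 6 -> 7. State: Sybil=7, Yara=5, Nina=0, Quinn=1
Event 11 (Yara -> Sybil, 1): Yara: 5 -> 4, Sybil: 7 -> 8. State: Sybil=8, Yara=4, Nina=0, Quinn=1

Sybil's final count: 8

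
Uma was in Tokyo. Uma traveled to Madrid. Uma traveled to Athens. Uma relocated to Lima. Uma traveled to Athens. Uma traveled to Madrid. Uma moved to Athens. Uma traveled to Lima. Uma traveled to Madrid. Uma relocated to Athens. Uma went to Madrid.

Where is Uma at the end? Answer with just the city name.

Answer: Madrid

Derivation:
Tracking Uma's location:
Start: Uma is in Tokyo.
After move 1: Tokyo -> Madrid. Uma is in Madrid.
After move 2: Madrid -> Athens. Uma is in Athens.
After move 3: Athens -> Lima. Uma is in Lima.
After move 4: Lima -> Athens. Uma is in Athens.
After move 5: Athens -> Madrid. Uma is in Madrid.
After move 6: Madrid -> Athens. Uma is in Athens.
After move 7: Athens -> Lima. Uma is in Lima.
After move 8: Lima -> Madrid. Uma is in Madrid.
After move 9: Madrid -> Athens. Uma is in Athens.
After move 10: Athens -> Madrid. Uma is in Madrid.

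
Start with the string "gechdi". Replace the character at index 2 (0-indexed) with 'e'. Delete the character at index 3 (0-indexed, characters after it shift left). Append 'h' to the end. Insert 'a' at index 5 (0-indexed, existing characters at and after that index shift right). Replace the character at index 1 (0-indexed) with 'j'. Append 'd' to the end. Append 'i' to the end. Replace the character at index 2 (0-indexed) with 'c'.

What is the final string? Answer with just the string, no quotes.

Applying each edit step by step:
Start: "gechdi"
Op 1 (replace idx 2: 'c' -> 'e'): "gechdi" -> "geehdi"
Op 2 (delete idx 3 = 'h'): "geehdi" -> "geedi"
Op 3 (append 'h'): "geedi" -> "geedih"
Op 4 (insert 'a' at idx 5): "geedih" -> "geediah"
Op 5 (replace idx 1: 'e' -> 'j'): "geediah" -> "gjediah"
Op 6 (append 'd'): "gjediah" -> "gjediahd"
Op 7 (append 'i'): "gjediahd" -> "gjediahdi"
Op 8 (replace idx 2: 'e' -> 'c'): "gjediahdi" -> "gjcdiahdi"

Answer: gjcdiahdi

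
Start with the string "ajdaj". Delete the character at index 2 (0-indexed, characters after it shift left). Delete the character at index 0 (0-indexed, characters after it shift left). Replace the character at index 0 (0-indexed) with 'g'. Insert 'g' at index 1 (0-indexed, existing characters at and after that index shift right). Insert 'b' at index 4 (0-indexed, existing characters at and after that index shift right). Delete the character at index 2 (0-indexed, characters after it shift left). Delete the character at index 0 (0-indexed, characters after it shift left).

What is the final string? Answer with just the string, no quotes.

Answer: gjb

Derivation:
Applying each edit step by step:
Start: "ajdaj"
Op 1 (delete idx 2 = 'd'): "ajdaj" -> "ajaj"
Op 2 (delete idx 0 = 'a'): "ajaj" -> "jaj"
Op 3 (replace idx 0: 'j' -> 'g'): "jaj" -> "gaj"
Op 4 (insert 'g' at idx 1): "gaj" -> "ggaj"
Op 5 (insert 'b' at idx 4): "ggaj" -> "ggajb"
Op 6 (delete idx 2 = 'a'): "ggajb" -> "ggjb"
Op 7 (delete idx 0 = 'g'): "ggjb" -> "gjb"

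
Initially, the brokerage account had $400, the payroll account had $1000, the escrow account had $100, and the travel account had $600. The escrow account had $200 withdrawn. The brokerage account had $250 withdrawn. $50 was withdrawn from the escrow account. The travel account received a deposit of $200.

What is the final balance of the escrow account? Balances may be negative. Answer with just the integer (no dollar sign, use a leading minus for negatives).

Tracking account balances step by step:
Start: brokerage=400, payroll=1000, escrow=100, travel=600
Event 1 (withdraw 200 from escrow): escrow: 100 - 200 = -100. Balances: brokerage=400, payroll=1000, escrow=-100, travel=600
Event 2 (withdraw 250 from brokerage): brokerage: 400 - 250 = 150. Balances: brokerage=150, payroll=1000, escrow=-100, travel=600
Event 3 (withdraw 50 from escrow): escrow: -100 - 50 = -150. Balances: brokerage=150, payroll=1000, escrow=-150, travel=600
Event 4 (deposit 200 to travel): travel: 600 + 200 = 800. Balances: brokerage=150, payroll=1000, escrow=-150, travel=800

Final balance of escrow: -150

Answer: -150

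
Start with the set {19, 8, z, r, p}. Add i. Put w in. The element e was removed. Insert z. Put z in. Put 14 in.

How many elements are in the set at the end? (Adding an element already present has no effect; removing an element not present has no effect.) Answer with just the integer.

Tracking the set through each operation:
Start: {19, 8, p, r, z}
Event 1 (add i): added. Set: {19, 8, i, p, r, z}
Event 2 (add w): added. Set: {19, 8, i, p, r, w, z}
Event 3 (remove e): not present, no change. Set: {19, 8, i, p, r, w, z}
Event 4 (add z): already present, no change. Set: {19, 8, i, p, r, w, z}
Event 5 (add z): already present, no change. Set: {19, 8, i, p, r, w, z}
Event 6 (add 14): added. Set: {14, 19, 8, i, p, r, w, z}

Final set: {14, 19, 8, i, p, r, w, z} (size 8)

Answer: 8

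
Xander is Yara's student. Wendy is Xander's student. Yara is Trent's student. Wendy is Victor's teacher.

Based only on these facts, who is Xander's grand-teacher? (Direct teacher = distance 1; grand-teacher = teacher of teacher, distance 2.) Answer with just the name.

Reconstructing the teacher chain from the given facts:
  Trent -> Yara -> Xander -> Wendy -> Victor
(each arrow means 'teacher of the next')
Positions in the chain (0 = top):
  position of Trent: 0
  position of Yara: 1
  position of Xander: 2
  position of Wendy: 3
  position of Victor: 4

Xander is at position 2; the grand-teacher is 2 steps up the chain, i.e. position 0: Trent.

Answer: Trent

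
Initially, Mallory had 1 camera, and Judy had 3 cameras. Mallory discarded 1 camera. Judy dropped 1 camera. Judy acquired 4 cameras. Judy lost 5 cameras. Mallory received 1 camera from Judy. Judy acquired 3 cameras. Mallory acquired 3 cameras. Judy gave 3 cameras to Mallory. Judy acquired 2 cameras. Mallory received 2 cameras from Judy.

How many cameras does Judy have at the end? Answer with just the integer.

Tracking counts step by step:
Start: Mallory=1, Judy=3
Event 1 (Mallory -1): Mallory: 1 -> 0. State: Mallory=0, Judy=3
Event 2 (Judy -1): Judy: 3 -> 2. State: Mallory=0, Judy=2
Event 3 (Judy +4): Judy: 2 -> 6. State: Mallory=0, Judy=6
Event 4 (Judy -5): Judy: 6 -> 1. State: Mallory=0, Judy=1
Event 5 (Judy -> Mallory, 1): Judy: 1 -> 0, Mallory: 0 -> 1. State: Mallory=1, Judy=0
Event 6 (Judy +3): Judy: 0 -> 3. State: Mallory=1, Judy=3
Event 7 (Mallory +3): Mallory: 1 -> 4. State: Mallory=4, Judy=3
Event 8 (Judy -> Mallory, 3): Judy: 3 -> 0, Mallory: 4 -> 7. State: Mallory=7, Judy=0
Event 9 (Judy +2): Judy: 0 -> 2. State: Mallory=7, Judy=2
Event 10 (Judy -> Mallory, 2): Judy: 2 -> 0, Mallory: 7 -> 9. State: Mallory=9, Judy=0

Judy's final count: 0

Answer: 0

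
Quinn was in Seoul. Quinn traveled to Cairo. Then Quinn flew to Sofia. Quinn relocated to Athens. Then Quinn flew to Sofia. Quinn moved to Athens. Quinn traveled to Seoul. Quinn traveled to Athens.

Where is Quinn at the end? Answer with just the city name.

Tracking Quinn's location:
Start: Quinn is in Seoul.
After move 1: Seoul -> Cairo. Quinn is in Cairo.
After move 2: Cairo -> Sofia. Quinn is in Sofia.
After move 3: Sofia -> Athens. Quinn is in Athens.
After move 4: Athens -> Sofia. Quinn is in Sofia.
After move 5: Sofia -> Athens. Quinn is in Athens.
After move 6: Athens -> Seoul. Quinn is in Seoul.
After move 7: Seoul -> Athens. Quinn is in Athens.

Answer: Athens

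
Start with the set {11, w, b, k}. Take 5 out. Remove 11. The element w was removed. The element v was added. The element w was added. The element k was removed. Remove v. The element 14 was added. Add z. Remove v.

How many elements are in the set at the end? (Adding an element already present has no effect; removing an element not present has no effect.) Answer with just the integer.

Tracking the set through each operation:
Start: {11, b, k, w}
Event 1 (remove 5): not present, no change. Set: {11, b, k, w}
Event 2 (remove 11): removed. Set: {b, k, w}
Event 3 (remove w): removed. Set: {b, k}
Event 4 (add v): added. Set: {b, k, v}
Event 5 (add w): added. Set: {b, k, v, w}
Event 6 (remove k): removed. Set: {b, v, w}
Event 7 (remove v): removed. Set: {b, w}
Event 8 (add 14): added. Set: {14, b, w}
Event 9 (add z): added. Set: {14, b, w, z}
Event 10 (remove v): not present, no change. Set: {14, b, w, z}

Final set: {14, b, w, z} (size 4)

Answer: 4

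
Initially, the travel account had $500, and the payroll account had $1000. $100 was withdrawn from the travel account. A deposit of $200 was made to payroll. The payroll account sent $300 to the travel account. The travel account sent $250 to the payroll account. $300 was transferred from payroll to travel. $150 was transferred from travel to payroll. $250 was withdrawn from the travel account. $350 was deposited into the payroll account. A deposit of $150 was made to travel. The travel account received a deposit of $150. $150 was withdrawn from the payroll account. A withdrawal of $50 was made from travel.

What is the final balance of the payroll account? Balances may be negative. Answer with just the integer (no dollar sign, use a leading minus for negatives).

Tracking account balances step by step:
Start: travel=500, payroll=1000
Event 1 (withdraw 100 from travel): travel: 500 - 100 = 400. Balances: travel=400, payroll=1000
Event 2 (deposit 200 to payroll): payroll: 1000 + 200 = 1200. Balances: travel=400, payroll=1200
Event 3 (transfer 300 payroll -> travel): payroll: 1200 - 300 = 900, travel: 400 + 300 = 700. Balances: travel=700, payroll=900
Event 4 (transfer 250 travel -> payroll): travel: 700 - 250 = 450, payroll: 900 + 250 = 1150. Balances: travel=450, payroll=1150
Event 5 (transfer 300 payroll -> travel): payroll: 1150 - 300 = 850, travel: 450 + 300 = 750. Balances: travel=750, payroll=850
Event 6 (transfer 150 travel -> payroll): travel: 750 - 150 = 600, payroll: 850 + 150 = 1000. Balances: travel=600, payroll=1000
Event 7 (withdraw 250 from travel): travel: 600 - 250 = 350. Balances: travel=350, payroll=1000
Event 8 (deposit 350 to payroll): payroll: 1000 + 350 = 1350. Balances: travel=350, payroll=1350
Event 9 (deposit 150 to travel): travel: 350 + 150 = 500. Balances: travel=500, payroll=1350
Event 10 (deposit 150 to travel): travel: 500 + 150 = 650. Balances: travel=650, payroll=1350
Event 11 (withdraw 150 from payroll): payroll: 1350 - 150 = 1200. Balances: travel=650, payroll=1200
Event 12 (withdraw 50 from travel): travel: 650 - 50 = 600. Balances: travel=600, payroll=1200

Final balance of payroll: 1200

Answer: 1200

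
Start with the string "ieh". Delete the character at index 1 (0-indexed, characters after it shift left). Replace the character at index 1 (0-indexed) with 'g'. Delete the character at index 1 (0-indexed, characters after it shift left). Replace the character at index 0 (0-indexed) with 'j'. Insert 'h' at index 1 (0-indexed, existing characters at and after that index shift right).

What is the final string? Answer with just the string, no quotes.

Applying each edit step by step:
Start: "ieh"
Op 1 (delete idx 1 = 'e'): "ieh" -> "ih"
Op 2 (replace idx 1: 'h' -> 'g'): "ih" -> "ig"
Op 3 (delete idx 1 = 'g'): "ig" -> "i"
Op 4 (replace idx 0: 'i' -> 'j'): "i" -> "j"
Op 5 (insert 'h' at idx 1): "j" -> "jh"

Answer: jh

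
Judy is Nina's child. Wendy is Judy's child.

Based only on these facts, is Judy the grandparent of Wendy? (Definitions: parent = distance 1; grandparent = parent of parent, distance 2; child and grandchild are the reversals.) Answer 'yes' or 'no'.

Answer: no

Derivation:
Reconstructing the parent chain from the given facts:
  Nina -> Judy -> Wendy
(each arrow means 'parent of the next')
Positions in the chain (0 = top):
  position of Nina: 0
  position of Judy: 1
  position of Wendy: 2

Judy is at position 1, Wendy is at position 2; signed distance (j - i) = 1.
'grandparent' requires j - i = 2. Actual distance is 1, so the relation does NOT hold.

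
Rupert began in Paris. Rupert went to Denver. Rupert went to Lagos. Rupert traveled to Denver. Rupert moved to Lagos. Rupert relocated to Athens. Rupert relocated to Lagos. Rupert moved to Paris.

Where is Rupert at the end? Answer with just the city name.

Answer: Paris

Derivation:
Tracking Rupert's location:
Start: Rupert is in Paris.
After move 1: Paris -> Denver. Rupert is in Denver.
After move 2: Denver -> Lagos. Rupert is in Lagos.
After move 3: Lagos -> Denver. Rupert is in Denver.
After move 4: Denver -> Lagos. Rupert is in Lagos.
After move 5: Lagos -> Athens. Rupert is in Athens.
After move 6: Athens -> Lagos. Rupert is in Lagos.
After move 7: Lagos -> Paris. Rupert is in Paris.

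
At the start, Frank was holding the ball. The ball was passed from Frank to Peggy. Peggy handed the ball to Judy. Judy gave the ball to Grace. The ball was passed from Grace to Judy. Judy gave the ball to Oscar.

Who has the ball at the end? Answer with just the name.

Tracking the ball through each event:
Start: Frank has the ball.
After event 1: Peggy has the ball.
After event 2: Judy has the ball.
After event 3: Grace has the ball.
After event 4: Judy has the ball.
After event 5: Oscar has the ball.

Answer: Oscar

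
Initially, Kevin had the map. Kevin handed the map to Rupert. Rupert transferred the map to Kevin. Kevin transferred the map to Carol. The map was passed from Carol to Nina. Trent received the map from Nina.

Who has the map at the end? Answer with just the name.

Tracking the map through each event:
Start: Kevin has the map.
After event 1: Rupert has the map.
After event 2: Kevin has the map.
After event 3: Carol has the map.
After event 4: Nina has the map.
After event 5: Trent has the map.

Answer: Trent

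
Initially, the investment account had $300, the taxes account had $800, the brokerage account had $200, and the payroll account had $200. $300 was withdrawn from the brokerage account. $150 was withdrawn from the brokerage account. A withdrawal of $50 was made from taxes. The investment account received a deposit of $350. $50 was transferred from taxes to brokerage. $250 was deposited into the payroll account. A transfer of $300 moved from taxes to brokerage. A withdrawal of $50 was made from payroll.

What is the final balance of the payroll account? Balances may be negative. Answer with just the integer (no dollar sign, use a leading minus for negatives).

Answer: 400

Derivation:
Tracking account balances step by step:
Start: investment=300, taxes=800, brokerage=200, payroll=200
Event 1 (withdraw 300 from brokerage): brokerage: 200 - 300 = -100. Balances: investment=300, taxes=800, brokerage=-100, payroll=200
Event 2 (withdraw 150 from brokerage): brokerage: -100 - 150 = -250. Balances: investment=300, taxes=800, brokerage=-250, payroll=200
Event 3 (withdraw 50 from taxes): taxes: 800 - 50 = 750. Balances: investment=300, taxes=750, brokerage=-250, payroll=200
Event 4 (deposit 350 to investment): investment: 300 + 350 = 650. Balances: investment=650, taxes=750, brokerage=-250, payroll=200
Event 5 (transfer 50 taxes -> brokerage): taxes: 750 - 50 = 700, brokerage: -250 + 50 = -200. Balances: investment=650, taxes=700, brokerage=-200, payroll=200
Event 6 (deposit 250 to payroll): payroll: 200 + 250 = 450. Balances: investment=650, taxes=700, brokerage=-200, payroll=450
Event 7 (transfer 300 taxes -> brokerage): taxes: 700 - 300 = 400, brokerage: -200 + 300 = 100. Balances: investment=650, taxes=400, brokerage=100, payroll=450
Event 8 (withdraw 50 from payroll): payroll: 450 - 50 = 400. Balances: investment=650, taxes=400, brokerage=100, payroll=400

Final balance of payroll: 400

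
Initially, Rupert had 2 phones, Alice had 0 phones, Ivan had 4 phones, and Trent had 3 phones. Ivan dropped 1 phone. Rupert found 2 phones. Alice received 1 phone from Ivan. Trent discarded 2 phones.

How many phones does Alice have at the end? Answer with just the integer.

Tracking counts step by step:
Start: Rupert=2, Alice=0, Ivan=4, Trent=3
Event 1 (Ivan -1): Ivan: 4 -> 3. State: Rupert=2, Alice=0, Ivan=3, Trent=3
Event 2 (Rupert +2): Rupert: 2 -> 4. State: Rupert=4, Alice=0, Ivan=3, Trent=3
Event 3 (Ivan -> Alice, 1): Ivan: 3 -> 2, Alice: 0 -> 1. State: Rupert=4, Alice=1, Ivan=2, Trent=3
Event 4 (Trent -2): Trent: 3 -> 1. State: Rupert=4, Alice=1, Ivan=2, Trent=1

Alice's final count: 1

Answer: 1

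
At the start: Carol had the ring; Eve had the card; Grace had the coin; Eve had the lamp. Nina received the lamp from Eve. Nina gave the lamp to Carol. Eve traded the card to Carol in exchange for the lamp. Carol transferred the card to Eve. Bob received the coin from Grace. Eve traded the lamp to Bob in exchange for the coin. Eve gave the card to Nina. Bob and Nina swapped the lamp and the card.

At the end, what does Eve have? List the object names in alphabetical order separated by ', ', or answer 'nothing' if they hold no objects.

Answer: coin

Derivation:
Tracking all object holders:
Start: ring:Carol, card:Eve, coin:Grace, lamp:Eve
Event 1 (give lamp: Eve -> Nina). State: ring:Carol, card:Eve, coin:Grace, lamp:Nina
Event 2 (give lamp: Nina -> Carol). State: ring:Carol, card:Eve, coin:Grace, lamp:Carol
Event 3 (swap card<->lamp: now card:Carol, lamp:Eve). State: ring:Carol, card:Carol, coin:Grace, lamp:Eve
Event 4 (give card: Carol -> Eve). State: ring:Carol, card:Eve, coin:Grace, lamp:Eve
Event 5 (give coin: Grace -> Bob). State: ring:Carol, card:Eve, coin:Bob, lamp:Eve
Event 6 (swap lamp<->coin: now lamp:Bob, coin:Eve). State: ring:Carol, card:Eve, coin:Eve, lamp:Bob
Event 7 (give card: Eve -> Nina). State: ring:Carol, card:Nina, coin:Eve, lamp:Bob
Event 8 (swap lamp<->card: now lamp:Nina, card:Bob). State: ring:Carol, card:Bob, coin:Eve, lamp:Nina

Final state: ring:Carol, card:Bob, coin:Eve, lamp:Nina
Eve holds: coin.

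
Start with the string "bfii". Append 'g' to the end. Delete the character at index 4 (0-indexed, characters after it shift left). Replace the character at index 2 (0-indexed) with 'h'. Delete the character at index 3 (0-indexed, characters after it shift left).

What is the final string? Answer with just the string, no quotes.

Applying each edit step by step:
Start: "bfii"
Op 1 (append 'g'): "bfii" -> "bfiig"
Op 2 (delete idx 4 = 'g'): "bfiig" -> "bfii"
Op 3 (replace idx 2: 'i' -> 'h'): "bfii" -> "bfhi"
Op 4 (delete idx 3 = 'i'): "bfhi" -> "bfh"

Answer: bfh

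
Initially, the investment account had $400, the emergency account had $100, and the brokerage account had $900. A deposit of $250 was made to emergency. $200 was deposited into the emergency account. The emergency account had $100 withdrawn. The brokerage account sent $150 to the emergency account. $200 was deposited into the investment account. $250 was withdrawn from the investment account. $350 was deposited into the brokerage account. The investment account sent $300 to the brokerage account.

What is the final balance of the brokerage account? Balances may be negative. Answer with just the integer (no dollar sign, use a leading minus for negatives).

Tracking account balances step by step:
Start: investment=400, emergency=100, brokerage=900
Event 1 (deposit 250 to emergency): emergency: 100 + 250 = 350. Balances: investment=400, emergency=350, brokerage=900
Event 2 (deposit 200 to emergency): emergency: 350 + 200 = 550. Balances: investment=400, emergency=550, brokerage=900
Event 3 (withdraw 100 from emergency): emergency: 550 - 100 = 450. Balances: investment=400, emergency=450, brokerage=900
Event 4 (transfer 150 brokerage -> emergency): brokerage: 900 - 150 = 750, emergency: 450 + 150 = 600. Balances: investment=400, emergency=600, brokerage=750
Event 5 (deposit 200 to investment): investment: 400 + 200 = 600. Balances: investment=600, emergency=600, brokerage=750
Event 6 (withdraw 250 from investment): investment: 600 - 250 = 350. Balances: investment=350, emergency=600, brokerage=750
Event 7 (deposit 350 to brokerage): brokerage: 750 + 350 = 1100. Balances: investment=350, emergency=600, brokerage=1100
Event 8 (transfer 300 investment -> brokerage): investment: 350 - 300 = 50, brokerage: 1100 + 300 = 1400. Balances: investment=50, emergency=600, brokerage=1400

Final balance of brokerage: 1400

Answer: 1400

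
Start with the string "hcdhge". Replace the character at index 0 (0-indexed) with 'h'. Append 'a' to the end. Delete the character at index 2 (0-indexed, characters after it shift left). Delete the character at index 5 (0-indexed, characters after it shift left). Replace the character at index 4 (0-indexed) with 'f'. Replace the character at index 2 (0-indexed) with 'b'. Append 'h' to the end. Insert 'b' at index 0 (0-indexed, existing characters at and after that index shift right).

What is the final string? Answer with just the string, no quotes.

Answer: bhcbgfh

Derivation:
Applying each edit step by step:
Start: "hcdhge"
Op 1 (replace idx 0: 'h' -> 'h'): "hcdhge" -> "hcdhge"
Op 2 (append 'a'): "hcdhge" -> "hcdhgea"
Op 3 (delete idx 2 = 'd'): "hcdhgea" -> "hchgea"
Op 4 (delete idx 5 = 'a'): "hchgea" -> "hchge"
Op 5 (replace idx 4: 'e' -> 'f'): "hchge" -> "hchgf"
Op 6 (replace idx 2: 'h' -> 'b'): "hchgf" -> "hcbgf"
Op 7 (append 'h'): "hcbgf" -> "hcbgfh"
Op 8 (insert 'b' at idx 0): "hcbgfh" -> "bhcbgfh"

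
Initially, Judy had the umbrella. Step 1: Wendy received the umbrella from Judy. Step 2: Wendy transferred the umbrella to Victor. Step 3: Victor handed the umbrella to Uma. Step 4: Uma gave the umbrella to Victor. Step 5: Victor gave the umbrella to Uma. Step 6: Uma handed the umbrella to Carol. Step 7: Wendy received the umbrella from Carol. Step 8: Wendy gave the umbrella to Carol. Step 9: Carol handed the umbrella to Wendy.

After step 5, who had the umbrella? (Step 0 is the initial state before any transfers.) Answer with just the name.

Tracking the umbrella holder through step 5:
After step 0 (start): Judy
After step 1: Wendy
After step 2: Victor
After step 3: Uma
After step 4: Victor
After step 5: Uma

At step 5, the holder is Uma.

Answer: Uma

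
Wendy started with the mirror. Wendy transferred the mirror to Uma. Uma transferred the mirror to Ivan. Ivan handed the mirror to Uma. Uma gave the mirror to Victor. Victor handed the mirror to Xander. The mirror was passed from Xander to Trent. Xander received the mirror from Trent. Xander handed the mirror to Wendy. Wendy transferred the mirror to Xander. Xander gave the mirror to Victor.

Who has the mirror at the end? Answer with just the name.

Answer: Victor

Derivation:
Tracking the mirror through each event:
Start: Wendy has the mirror.
After event 1: Uma has the mirror.
After event 2: Ivan has the mirror.
After event 3: Uma has the mirror.
After event 4: Victor has the mirror.
After event 5: Xander has the mirror.
After event 6: Trent has the mirror.
After event 7: Xander has the mirror.
After event 8: Wendy has the mirror.
After event 9: Xander has the mirror.
After event 10: Victor has the mirror.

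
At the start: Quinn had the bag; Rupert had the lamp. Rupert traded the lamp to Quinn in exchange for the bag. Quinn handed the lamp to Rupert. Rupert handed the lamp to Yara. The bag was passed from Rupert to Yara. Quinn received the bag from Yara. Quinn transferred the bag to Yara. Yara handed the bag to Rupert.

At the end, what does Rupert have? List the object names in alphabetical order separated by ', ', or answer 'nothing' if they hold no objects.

Tracking all object holders:
Start: bag:Quinn, lamp:Rupert
Event 1 (swap lamp<->bag: now lamp:Quinn, bag:Rupert). State: bag:Rupert, lamp:Quinn
Event 2 (give lamp: Quinn -> Rupert). State: bag:Rupert, lamp:Rupert
Event 3 (give lamp: Rupert -> Yara). State: bag:Rupert, lamp:Yara
Event 4 (give bag: Rupert -> Yara). State: bag:Yara, lamp:Yara
Event 5 (give bag: Yara -> Quinn). State: bag:Quinn, lamp:Yara
Event 6 (give bag: Quinn -> Yara). State: bag:Yara, lamp:Yara
Event 7 (give bag: Yara -> Rupert). State: bag:Rupert, lamp:Yara

Final state: bag:Rupert, lamp:Yara
Rupert holds: bag.

Answer: bag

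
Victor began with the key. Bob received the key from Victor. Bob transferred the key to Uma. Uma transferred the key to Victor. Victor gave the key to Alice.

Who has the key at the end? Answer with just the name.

Answer: Alice

Derivation:
Tracking the key through each event:
Start: Victor has the key.
After event 1: Bob has the key.
After event 2: Uma has the key.
After event 3: Victor has the key.
After event 4: Alice has the key.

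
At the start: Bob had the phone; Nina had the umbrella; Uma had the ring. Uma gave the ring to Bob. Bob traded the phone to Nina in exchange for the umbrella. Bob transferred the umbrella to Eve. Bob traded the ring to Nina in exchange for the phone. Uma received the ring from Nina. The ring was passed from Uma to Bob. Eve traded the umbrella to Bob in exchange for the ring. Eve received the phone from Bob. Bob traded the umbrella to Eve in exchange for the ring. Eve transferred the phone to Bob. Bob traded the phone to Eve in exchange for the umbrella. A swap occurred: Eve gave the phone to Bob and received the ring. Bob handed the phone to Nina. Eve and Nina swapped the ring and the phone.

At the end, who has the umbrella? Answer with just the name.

Answer: Bob

Derivation:
Tracking all object holders:
Start: phone:Bob, umbrella:Nina, ring:Uma
Event 1 (give ring: Uma -> Bob). State: phone:Bob, umbrella:Nina, ring:Bob
Event 2 (swap phone<->umbrella: now phone:Nina, umbrella:Bob). State: phone:Nina, umbrella:Bob, ring:Bob
Event 3 (give umbrella: Bob -> Eve). State: phone:Nina, umbrella:Eve, ring:Bob
Event 4 (swap ring<->phone: now ring:Nina, phone:Bob). State: phone:Bob, umbrella:Eve, ring:Nina
Event 5 (give ring: Nina -> Uma). State: phone:Bob, umbrella:Eve, ring:Uma
Event 6 (give ring: Uma -> Bob). State: phone:Bob, umbrella:Eve, ring:Bob
Event 7 (swap umbrella<->ring: now umbrella:Bob, ring:Eve). State: phone:Bob, umbrella:Bob, ring:Eve
Event 8 (give phone: Bob -> Eve). State: phone:Eve, umbrella:Bob, ring:Eve
Event 9 (swap umbrella<->ring: now umbrella:Eve, ring:Bob). State: phone:Eve, umbrella:Eve, ring:Bob
Event 10 (give phone: Eve -> Bob). State: phone:Bob, umbrella:Eve, ring:Bob
Event 11 (swap phone<->umbrella: now phone:Eve, umbrella:Bob). State: phone:Eve, umbrella:Bob, ring:Bob
Event 12 (swap phone<->ring: now phone:Bob, ring:Eve). State: phone:Bob, umbrella:Bob, ring:Eve
Event 13 (give phone: Bob -> Nina). State: phone:Nina, umbrella:Bob, ring:Eve
Event 14 (swap ring<->phone: now ring:Nina, phone:Eve). State: phone:Eve, umbrella:Bob, ring:Nina

Final state: phone:Eve, umbrella:Bob, ring:Nina
The umbrella is held by Bob.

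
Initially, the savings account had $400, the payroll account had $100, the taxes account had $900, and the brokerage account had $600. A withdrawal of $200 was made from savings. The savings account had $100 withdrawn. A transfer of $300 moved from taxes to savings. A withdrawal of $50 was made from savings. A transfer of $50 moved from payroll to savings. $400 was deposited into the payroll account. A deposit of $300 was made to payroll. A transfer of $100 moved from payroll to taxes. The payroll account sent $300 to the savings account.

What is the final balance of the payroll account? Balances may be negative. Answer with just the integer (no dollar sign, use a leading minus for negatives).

Tracking account balances step by step:
Start: savings=400, payroll=100, taxes=900, brokerage=600
Event 1 (withdraw 200 from savings): savings: 400 - 200 = 200. Balances: savings=200, payroll=100, taxes=900, brokerage=600
Event 2 (withdraw 100 from savings): savings: 200 - 100 = 100. Balances: savings=100, payroll=100, taxes=900, brokerage=600
Event 3 (transfer 300 taxes -> savings): taxes: 900 - 300 = 600, savings: 100 + 300 = 400. Balances: savings=400, payroll=100, taxes=600, brokerage=600
Event 4 (withdraw 50 from savings): savings: 400 - 50 = 350. Balances: savings=350, payroll=100, taxes=600, brokerage=600
Event 5 (transfer 50 payroll -> savings): payroll: 100 - 50 = 50, savings: 350 + 50 = 400. Balances: savings=400, payroll=50, taxes=600, brokerage=600
Event 6 (deposit 400 to payroll): payroll: 50 + 400 = 450. Balances: savings=400, payroll=450, taxes=600, brokerage=600
Event 7 (deposit 300 to payroll): payroll: 450 + 300 = 750. Balances: savings=400, payroll=750, taxes=600, brokerage=600
Event 8 (transfer 100 payroll -> taxes): payroll: 750 - 100 = 650, taxes: 600 + 100 = 700. Balances: savings=400, payroll=650, taxes=700, brokerage=600
Event 9 (transfer 300 payroll -> savings): payroll: 650 - 300 = 350, savings: 400 + 300 = 700. Balances: savings=700, payroll=350, taxes=700, brokerage=600

Final balance of payroll: 350

Answer: 350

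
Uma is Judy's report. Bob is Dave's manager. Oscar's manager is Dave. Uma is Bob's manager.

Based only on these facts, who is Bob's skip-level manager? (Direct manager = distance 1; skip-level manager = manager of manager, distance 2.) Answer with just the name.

Reconstructing the manager chain from the given facts:
  Judy -> Uma -> Bob -> Dave -> Oscar
(each arrow means 'manager of the next')
Positions in the chain (0 = top):
  position of Judy: 0
  position of Uma: 1
  position of Bob: 2
  position of Dave: 3
  position of Oscar: 4

Bob is at position 2; the skip-level manager is 2 steps up the chain, i.e. position 0: Judy.

Answer: Judy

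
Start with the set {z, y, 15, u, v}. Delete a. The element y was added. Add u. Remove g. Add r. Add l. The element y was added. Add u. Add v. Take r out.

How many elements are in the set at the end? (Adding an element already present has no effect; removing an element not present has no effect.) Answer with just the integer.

Tracking the set through each operation:
Start: {15, u, v, y, z}
Event 1 (remove a): not present, no change. Set: {15, u, v, y, z}
Event 2 (add y): already present, no change. Set: {15, u, v, y, z}
Event 3 (add u): already present, no change. Set: {15, u, v, y, z}
Event 4 (remove g): not present, no change. Set: {15, u, v, y, z}
Event 5 (add r): added. Set: {15, r, u, v, y, z}
Event 6 (add l): added. Set: {15, l, r, u, v, y, z}
Event 7 (add y): already present, no change. Set: {15, l, r, u, v, y, z}
Event 8 (add u): already present, no change. Set: {15, l, r, u, v, y, z}
Event 9 (add v): already present, no change. Set: {15, l, r, u, v, y, z}
Event 10 (remove r): removed. Set: {15, l, u, v, y, z}

Final set: {15, l, u, v, y, z} (size 6)

Answer: 6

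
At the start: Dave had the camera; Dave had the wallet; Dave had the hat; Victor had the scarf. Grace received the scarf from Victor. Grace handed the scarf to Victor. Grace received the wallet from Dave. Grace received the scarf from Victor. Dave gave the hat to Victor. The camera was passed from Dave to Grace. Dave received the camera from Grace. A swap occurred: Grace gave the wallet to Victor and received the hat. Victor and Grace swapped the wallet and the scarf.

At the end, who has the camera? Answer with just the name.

Tracking all object holders:
Start: camera:Dave, wallet:Dave, hat:Dave, scarf:Victor
Event 1 (give scarf: Victor -> Grace). State: camera:Dave, wallet:Dave, hat:Dave, scarf:Grace
Event 2 (give scarf: Grace -> Victor). State: camera:Dave, wallet:Dave, hat:Dave, scarf:Victor
Event 3 (give wallet: Dave -> Grace). State: camera:Dave, wallet:Grace, hat:Dave, scarf:Victor
Event 4 (give scarf: Victor -> Grace). State: camera:Dave, wallet:Grace, hat:Dave, scarf:Grace
Event 5 (give hat: Dave -> Victor). State: camera:Dave, wallet:Grace, hat:Victor, scarf:Grace
Event 6 (give camera: Dave -> Grace). State: camera:Grace, wallet:Grace, hat:Victor, scarf:Grace
Event 7 (give camera: Grace -> Dave). State: camera:Dave, wallet:Grace, hat:Victor, scarf:Grace
Event 8 (swap wallet<->hat: now wallet:Victor, hat:Grace). State: camera:Dave, wallet:Victor, hat:Grace, scarf:Grace
Event 9 (swap wallet<->scarf: now wallet:Grace, scarf:Victor). State: camera:Dave, wallet:Grace, hat:Grace, scarf:Victor

Final state: camera:Dave, wallet:Grace, hat:Grace, scarf:Victor
The camera is held by Dave.

Answer: Dave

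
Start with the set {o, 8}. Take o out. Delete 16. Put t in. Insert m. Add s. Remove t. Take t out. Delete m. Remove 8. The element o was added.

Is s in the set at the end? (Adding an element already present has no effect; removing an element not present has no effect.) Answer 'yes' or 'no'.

Answer: yes

Derivation:
Tracking the set through each operation:
Start: {8, o}
Event 1 (remove o): removed. Set: {8}
Event 2 (remove 16): not present, no change. Set: {8}
Event 3 (add t): added. Set: {8, t}
Event 4 (add m): added. Set: {8, m, t}
Event 5 (add s): added. Set: {8, m, s, t}
Event 6 (remove t): removed. Set: {8, m, s}
Event 7 (remove t): not present, no change. Set: {8, m, s}
Event 8 (remove m): removed. Set: {8, s}
Event 9 (remove 8): removed. Set: {s}
Event 10 (add o): added. Set: {o, s}

Final set: {o, s} (size 2)
s is in the final set.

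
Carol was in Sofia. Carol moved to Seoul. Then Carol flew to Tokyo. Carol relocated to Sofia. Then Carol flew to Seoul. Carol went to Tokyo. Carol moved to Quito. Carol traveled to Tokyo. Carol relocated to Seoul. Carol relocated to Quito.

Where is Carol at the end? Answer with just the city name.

Answer: Quito

Derivation:
Tracking Carol's location:
Start: Carol is in Sofia.
After move 1: Sofia -> Seoul. Carol is in Seoul.
After move 2: Seoul -> Tokyo. Carol is in Tokyo.
After move 3: Tokyo -> Sofia. Carol is in Sofia.
After move 4: Sofia -> Seoul. Carol is in Seoul.
After move 5: Seoul -> Tokyo. Carol is in Tokyo.
After move 6: Tokyo -> Quito. Carol is in Quito.
After move 7: Quito -> Tokyo. Carol is in Tokyo.
After move 8: Tokyo -> Seoul. Carol is in Seoul.
After move 9: Seoul -> Quito. Carol is in Quito.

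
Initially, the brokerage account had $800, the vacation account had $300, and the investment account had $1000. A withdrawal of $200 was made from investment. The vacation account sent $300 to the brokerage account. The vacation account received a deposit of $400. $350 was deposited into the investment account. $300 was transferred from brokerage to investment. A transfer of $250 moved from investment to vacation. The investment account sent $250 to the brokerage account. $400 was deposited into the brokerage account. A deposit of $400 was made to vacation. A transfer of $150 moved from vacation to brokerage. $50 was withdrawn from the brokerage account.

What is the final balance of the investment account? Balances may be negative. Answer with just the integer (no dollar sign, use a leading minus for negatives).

Tracking account balances step by step:
Start: brokerage=800, vacation=300, investment=1000
Event 1 (withdraw 200 from investment): investment: 1000 - 200 = 800. Balances: brokerage=800, vacation=300, investment=800
Event 2 (transfer 300 vacation -> brokerage): vacation: 300 - 300 = 0, brokerage: 800 + 300 = 1100. Balances: brokerage=1100, vacation=0, investment=800
Event 3 (deposit 400 to vacation): vacation: 0 + 400 = 400. Balances: brokerage=1100, vacation=400, investment=800
Event 4 (deposit 350 to investment): investment: 800 + 350 = 1150. Balances: brokerage=1100, vacation=400, investment=1150
Event 5 (transfer 300 brokerage -> investment): brokerage: 1100 - 300 = 800, investment: 1150 + 300 = 1450. Balances: brokerage=800, vacation=400, investment=1450
Event 6 (transfer 250 investment -> vacation): investment: 1450 - 250 = 1200, vacation: 400 + 250 = 650. Balances: brokerage=800, vacation=650, investment=1200
Event 7 (transfer 250 investment -> brokerage): investment: 1200 - 250 = 950, brokerage: 800 + 250 = 1050. Balances: brokerage=1050, vacation=650, investment=950
Event 8 (deposit 400 to brokerage): brokerage: 1050 + 400 = 1450. Balances: brokerage=1450, vacation=650, investment=950
Event 9 (deposit 400 to vacation): vacation: 650 + 400 = 1050. Balances: brokerage=1450, vacation=1050, investment=950
Event 10 (transfer 150 vacation -> brokerage): vacation: 1050 - 150 = 900, brokerage: 1450 + 150 = 1600. Balances: brokerage=1600, vacation=900, investment=950
Event 11 (withdraw 50 from brokerage): brokerage: 1600 - 50 = 1550. Balances: brokerage=1550, vacation=900, investment=950

Final balance of investment: 950

Answer: 950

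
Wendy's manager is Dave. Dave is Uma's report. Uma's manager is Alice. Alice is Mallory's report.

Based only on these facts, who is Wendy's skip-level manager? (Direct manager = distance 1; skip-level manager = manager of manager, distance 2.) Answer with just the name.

Answer: Uma

Derivation:
Reconstructing the manager chain from the given facts:
  Mallory -> Alice -> Uma -> Dave -> Wendy
(each arrow means 'manager of the next')
Positions in the chain (0 = top):
  position of Mallory: 0
  position of Alice: 1
  position of Uma: 2
  position of Dave: 3
  position of Wendy: 4

Wendy is at position 4; the skip-level manager is 2 steps up the chain, i.e. position 2: Uma.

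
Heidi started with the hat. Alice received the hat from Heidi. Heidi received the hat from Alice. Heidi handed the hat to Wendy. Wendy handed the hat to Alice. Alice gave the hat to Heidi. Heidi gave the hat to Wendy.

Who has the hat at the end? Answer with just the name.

Answer: Wendy

Derivation:
Tracking the hat through each event:
Start: Heidi has the hat.
After event 1: Alice has the hat.
After event 2: Heidi has the hat.
After event 3: Wendy has the hat.
After event 4: Alice has the hat.
After event 5: Heidi has the hat.
After event 6: Wendy has the hat.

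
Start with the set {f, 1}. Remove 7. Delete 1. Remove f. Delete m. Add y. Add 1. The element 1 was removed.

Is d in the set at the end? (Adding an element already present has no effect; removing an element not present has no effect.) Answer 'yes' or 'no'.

Tracking the set through each operation:
Start: {1, f}
Event 1 (remove 7): not present, no change. Set: {1, f}
Event 2 (remove 1): removed. Set: {f}
Event 3 (remove f): removed. Set: {}
Event 4 (remove m): not present, no change. Set: {}
Event 5 (add y): added. Set: {y}
Event 6 (add 1): added. Set: {1, y}
Event 7 (remove 1): removed. Set: {y}

Final set: {y} (size 1)
d is NOT in the final set.

Answer: no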